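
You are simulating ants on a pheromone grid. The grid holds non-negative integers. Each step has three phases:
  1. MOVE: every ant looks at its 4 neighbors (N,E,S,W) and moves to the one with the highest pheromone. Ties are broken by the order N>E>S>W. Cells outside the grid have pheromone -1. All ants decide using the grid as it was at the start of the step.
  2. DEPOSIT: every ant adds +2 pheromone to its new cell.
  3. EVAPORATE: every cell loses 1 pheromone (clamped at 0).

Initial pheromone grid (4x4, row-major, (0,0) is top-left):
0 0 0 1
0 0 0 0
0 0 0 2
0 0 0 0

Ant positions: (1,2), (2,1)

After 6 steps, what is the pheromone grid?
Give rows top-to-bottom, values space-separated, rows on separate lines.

After step 1: ants at (0,2),(1,1)
  0 0 1 0
  0 1 0 0
  0 0 0 1
  0 0 0 0
After step 2: ants at (0,3),(0,1)
  0 1 0 1
  0 0 0 0
  0 0 0 0
  0 0 0 0
After step 3: ants at (1,3),(0,2)
  0 0 1 0
  0 0 0 1
  0 0 0 0
  0 0 0 0
After step 4: ants at (0,3),(0,3)
  0 0 0 3
  0 0 0 0
  0 0 0 0
  0 0 0 0
After step 5: ants at (1,3),(1,3)
  0 0 0 2
  0 0 0 3
  0 0 0 0
  0 0 0 0
After step 6: ants at (0,3),(0,3)
  0 0 0 5
  0 0 0 2
  0 0 0 0
  0 0 0 0

0 0 0 5
0 0 0 2
0 0 0 0
0 0 0 0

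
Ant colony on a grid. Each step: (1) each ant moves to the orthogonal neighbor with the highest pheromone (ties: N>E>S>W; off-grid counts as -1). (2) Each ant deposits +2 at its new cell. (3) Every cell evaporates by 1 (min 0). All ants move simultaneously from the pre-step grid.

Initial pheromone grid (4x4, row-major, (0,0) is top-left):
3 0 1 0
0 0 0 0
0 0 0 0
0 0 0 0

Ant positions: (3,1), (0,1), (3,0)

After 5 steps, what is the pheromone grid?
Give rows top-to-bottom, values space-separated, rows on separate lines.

After step 1: ants at (2,1),(0,0),(2,0)
  4 0 0 0
  0 0 0 0
  1 1 0 0
  0 0 0 0
After step 2: ants at (2,0),(0,1),(2,1)
  3 1 0 0
  0 0 0 0
  2 2 0 0
  0 0 0 0
After step 3: ants at (2,1),(0,0),(2,0)
  4 0 0 0
  0 0 0 0
  3 3 0 0
  0 0 0 0
After step 4: ants at (2,0),(0,1),(2,1)
  3 1 0 0
  0 0 0 0
  4 4 0 0
  0 0 0 0
After step 5: ants at (2,1),(0,0),(2,0)
  4 0 0 0
  0 0 0 0
  5 5 0 0
  0 0 0 0

4 0 0 0
0 0 0 0
5 5 0 0
0 0 0 0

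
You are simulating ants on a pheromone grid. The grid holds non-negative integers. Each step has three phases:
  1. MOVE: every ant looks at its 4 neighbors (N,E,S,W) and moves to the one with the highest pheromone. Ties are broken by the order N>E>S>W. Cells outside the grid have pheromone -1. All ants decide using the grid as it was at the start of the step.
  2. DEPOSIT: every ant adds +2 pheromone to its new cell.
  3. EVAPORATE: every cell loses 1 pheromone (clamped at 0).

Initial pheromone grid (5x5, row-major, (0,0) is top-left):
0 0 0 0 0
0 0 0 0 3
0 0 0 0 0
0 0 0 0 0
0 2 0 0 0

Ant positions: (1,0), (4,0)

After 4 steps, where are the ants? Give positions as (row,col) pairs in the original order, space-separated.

Step 1: ant0:(1,0)->N->(0,0) | ant1:(4,0)->E->(4,1)
  grid max=3 at (4,1)
Step 2: ant0:(0,0)->E->(0,1) | ant1:(4,1)->N->(3,1)
  grid max=2 at (4,1)
Step 3: ant0:(0,1)->E->(0,2) | ant1:(3,1)->S->(4,1)
  grid max=3 at (4,1)
Step 4: ant0:(0,2)->E->(0,3) | ant1:(4,1)->N->(3,1)
  grid max=2 at (4,1)

(0,3) (3,1)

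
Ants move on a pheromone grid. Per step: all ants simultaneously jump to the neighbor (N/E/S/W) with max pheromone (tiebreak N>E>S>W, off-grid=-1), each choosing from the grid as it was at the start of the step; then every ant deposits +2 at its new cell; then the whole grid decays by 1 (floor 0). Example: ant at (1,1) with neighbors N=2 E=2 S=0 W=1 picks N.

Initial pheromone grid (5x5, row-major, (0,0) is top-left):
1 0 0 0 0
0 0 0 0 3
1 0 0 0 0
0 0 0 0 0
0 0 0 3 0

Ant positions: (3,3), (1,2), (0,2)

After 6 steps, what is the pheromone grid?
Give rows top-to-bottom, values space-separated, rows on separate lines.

After step 1: ants at (4,3),(0,2),(0,3)
  0 0 1 1 0
  0 0 0 0 2
  0 0 0 0 0
  0 0 0 0 0
  0 0 0 4 0
After step 2: ants at (3,3),(0,3),(0,2)
  0 0 2 2 0
  0 0 0 0 1
  0 0 0 0 0
  0 0 0 1 0
  0 0 0 3 0
After step 3: ants at (4,3),(0,2),(0,3)
  0 0 3 3 0
  0 0 0 0 0
  0 0 0 0 0
  0 0 0 0 0
  0 0 0 4 0
After step 4: ants at (3,3),(0,3),(0,2)
  0 0 4 4 0
  0 0 0 0 0
  0 0 0 0 0
  0 0 0 1 0
  0 0 0 3 0
After step 5: ants at (4,3),(0,2),(0,3)
  0 0 5 5 0
  0 0 0 0 0
  0 0 0 0 0
  0 0 0 0 0
  0 0 0 4 0
After step 6: ants at (3,3),(0,3),(0,2)
  0 0 6 6 0
  0 0 0 0 0
  0 0 0 0 0
  0 0 0 1 0
  0 0 0 3 0

0 0 6 6 0
0 0 0 0 0
0 0 0 0 0
0 0 0 1 0
0 0 0 3 0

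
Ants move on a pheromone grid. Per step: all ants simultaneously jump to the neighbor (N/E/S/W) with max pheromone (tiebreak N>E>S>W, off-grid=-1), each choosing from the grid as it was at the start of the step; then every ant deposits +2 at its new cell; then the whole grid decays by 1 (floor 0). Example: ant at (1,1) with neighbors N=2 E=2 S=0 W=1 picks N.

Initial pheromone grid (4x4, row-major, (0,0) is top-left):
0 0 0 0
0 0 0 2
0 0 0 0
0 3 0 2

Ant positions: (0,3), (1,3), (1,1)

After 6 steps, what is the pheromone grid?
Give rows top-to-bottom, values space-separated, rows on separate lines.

After step 1: ants at (1,3),(0,3),(0,1)
  0 1 0 1
  0 0 0 3
  0 0 0 0
  0 2 0 1
After step 2: ants at (0,3),(1,3),(0,2)
  0 0 1 2
  0 0 0 4
  0 0 0 0
  0 1 0 0
After step 3: ants at (1,3),(0,3),(0,3)
  0 0 0 5
  0 0 0 5
  0 0 0 0
  0 0 0 0
After step 4: ants at (0,3),(1,3),(1,3)
  0 0 0 6
  0 0 0 8
  0 0 0 0
  0 0 0 0
After step 5: ants at (1,3),(0,3),(0,3)
  0 0 0 9
  0 0 0 9
  0 0 0 0
  0 0 0 0
After step 6: ants at (0,3),(1,3),(1,3)
  0 0 0 10
  0 0 0 12
  0 0 0 0
  0 0 0 0

0 0 0 10
0 0 0 12
0 0 0 0
0 0 0 0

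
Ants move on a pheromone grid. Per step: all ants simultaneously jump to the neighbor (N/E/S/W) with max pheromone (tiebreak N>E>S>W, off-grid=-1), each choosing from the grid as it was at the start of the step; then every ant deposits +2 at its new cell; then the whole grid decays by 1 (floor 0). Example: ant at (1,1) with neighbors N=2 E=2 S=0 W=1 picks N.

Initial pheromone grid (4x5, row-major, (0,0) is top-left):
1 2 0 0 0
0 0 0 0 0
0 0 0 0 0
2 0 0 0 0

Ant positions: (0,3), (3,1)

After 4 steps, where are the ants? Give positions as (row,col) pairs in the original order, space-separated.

Step 1: ant0:(0,3)->E->(0,4) | ant1:(3,1)->W->(3,0)
  grid max=3 at (3,0)
Step 2: ant0:(0,4)->S->(1,4) | ant1:(3,0)->N->(2,0)
  grid max=2 at (3,0)
Step 3: ant0:(1,4)->N->(0,4) | ant1:(2,0)->S->(3,0)
  grid max=3 at (3,0)
Step 4: ant0:(0,4)->S->(1,4) | ant1:(3,0)->N->(2,0)
  grid max=2 at (3,0)

(1,4) (2,0)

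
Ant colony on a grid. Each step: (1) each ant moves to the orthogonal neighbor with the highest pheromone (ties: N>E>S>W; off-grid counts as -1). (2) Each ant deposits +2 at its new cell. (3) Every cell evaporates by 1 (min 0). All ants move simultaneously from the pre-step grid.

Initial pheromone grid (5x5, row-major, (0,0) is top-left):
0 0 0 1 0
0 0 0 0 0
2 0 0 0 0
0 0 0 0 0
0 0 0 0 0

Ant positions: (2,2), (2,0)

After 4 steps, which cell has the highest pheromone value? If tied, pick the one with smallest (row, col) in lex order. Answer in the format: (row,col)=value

Step 1: ant0:(2,2)->N->(1,2) | ant1:(2,0)->N->(1,0)
  grid max=1 at (1,0)
Step 2: ant0:(1,2)->N->(0,2) | ant1:(1,0)->S->(2,0)
  grid max=2 at (2,0)
Step 3: ant0:(0,2)->E->(0,3) | ant1:(2,0)->N->(1,0)
  grid max=1 at (0,3)
Step 4: ant0:(0,3)->E->(0,4) | ant1:(1,0)->S->(2,0)
  grid max=2 at (2,0)
Final grid:
  0 0 0 0 1
  0 0 0 0 0
  2 0 0 0 0
  0 0 0 0 0
  0 0 0 0 0
Max pheromone 2 at (2,0)

Answer: (2,0)=2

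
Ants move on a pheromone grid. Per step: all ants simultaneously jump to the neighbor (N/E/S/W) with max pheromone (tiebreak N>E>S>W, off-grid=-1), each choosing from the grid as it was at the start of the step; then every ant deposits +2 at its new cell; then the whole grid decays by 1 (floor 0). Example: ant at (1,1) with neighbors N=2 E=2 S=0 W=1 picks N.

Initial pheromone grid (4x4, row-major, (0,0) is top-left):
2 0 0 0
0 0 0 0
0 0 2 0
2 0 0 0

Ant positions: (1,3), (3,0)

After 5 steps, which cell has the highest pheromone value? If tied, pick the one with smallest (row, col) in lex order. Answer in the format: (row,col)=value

Answer: (0,3)=1

Derivation:
Step 1: ant0:(1,3)->N->(0,3) | ant1:(3,0)->N->(2,0)
  grid max=1 at (0,0)
Step 2: ant0:(0,3)->S->(1,3) | ant1:(2,0)->S->(3,0)
  grid max=2 at (3,0)
Step 3: ant0:(1,3)->N->(0,3) | ant1:(3,0)->N->(2,0)
  grid max=1 at (0,3)
Step 4: ant0:(0,3)->S->(1,3) | ant1:(2,0)->S->(3,0)
  grid max=2 at (3,0)
Step 5: ant0:(1,3)->N->(0,3) | ant1:(3,0)->N->(2,0)
  grid max=1 at (0,3)
Final grid:
  0 0 0 1
  0 0 0 0
  1 0 0 0
  1 0 0 0
Max pheromone 1 at (0,3)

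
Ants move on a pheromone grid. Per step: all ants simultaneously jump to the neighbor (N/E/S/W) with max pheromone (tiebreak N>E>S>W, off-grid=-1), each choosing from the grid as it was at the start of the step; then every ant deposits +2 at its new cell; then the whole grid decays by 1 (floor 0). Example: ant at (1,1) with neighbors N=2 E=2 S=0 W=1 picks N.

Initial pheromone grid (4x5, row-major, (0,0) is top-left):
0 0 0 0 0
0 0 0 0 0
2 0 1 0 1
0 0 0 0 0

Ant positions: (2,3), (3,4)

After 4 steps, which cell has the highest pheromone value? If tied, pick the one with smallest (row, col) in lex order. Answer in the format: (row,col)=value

Step 1: ant0:(2,3)->E->(2,4) | ant1:(3,4)->N->(2,4)
  grid max=4 at (2,4)
Step 2: ant0:(2,4)->N->(1,4) | ant1:(2,4)->N->(1,4)
  grid max=3 at (1,4)
Step 3: ant0:(1,4)->S->(2,4) | ant1:(1,4)->S->(2,4)
  grid max=6 at (2,4)
Step 4: ant0:(2,4)->N->(1,4) | ant1:(2,4)->N->(1,4)
  grid max=5 at (1,4)
Final grid:
  0 0 0 0 0
  0 0 0 0 5
  0 0 0 0 5
  0 0 0 0 0
Max pheromone 5 at (1,4)

Answer: (1,4)=5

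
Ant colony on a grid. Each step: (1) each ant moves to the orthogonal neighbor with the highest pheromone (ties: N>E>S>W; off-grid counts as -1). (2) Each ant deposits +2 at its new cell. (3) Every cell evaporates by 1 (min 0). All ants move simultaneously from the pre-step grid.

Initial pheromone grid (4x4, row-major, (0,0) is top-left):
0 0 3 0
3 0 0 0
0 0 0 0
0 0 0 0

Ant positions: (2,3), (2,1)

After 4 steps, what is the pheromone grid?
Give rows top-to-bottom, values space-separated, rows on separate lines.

After step 1: ants at (1,3),(1,1)
  0 0 2 0
  2 1 0 1
  0 0 0 0
  0 0 0 0
After step 2: ants at (0,3),(1,0)
  0 0 1 1
  3 0 0 0
  0 0 0 0
  0 0 0 0
After step 3: ants at (0,2),(0,0)
  1 0 2 0
  2 0 0 0
  0 0 0 0
  0 0 0 0
After step 4: ants at (0,3),(1,0)
  0 0 1 1
  3 0 0 0
  0 0 0 0
  0 0 0 0

0 0 1 1
3 0 0 0
0 0 0 0
0 0 0 0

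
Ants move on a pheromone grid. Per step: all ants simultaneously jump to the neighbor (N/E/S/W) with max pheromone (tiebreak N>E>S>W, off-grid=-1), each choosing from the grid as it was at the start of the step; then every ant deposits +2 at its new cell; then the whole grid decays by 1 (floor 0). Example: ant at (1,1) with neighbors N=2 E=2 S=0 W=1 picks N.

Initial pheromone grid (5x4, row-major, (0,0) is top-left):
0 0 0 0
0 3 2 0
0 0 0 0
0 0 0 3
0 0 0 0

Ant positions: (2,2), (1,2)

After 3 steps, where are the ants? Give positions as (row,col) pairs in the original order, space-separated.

Step 1: ant0:(2,2)->N->(1,2) | ant1:(1,2)->W->(1,1)
  grid max=4 at (1,1)
Step 2: ant0:(1,2)->W->(1,1) | ant1:(1,1)->E->(1,2)
  grid max=5 at (1,1)
Step 3: ant0:(1,1)->E->(1,2) | ant1:(1,2)->W->(1,1)
  grid max=6 at (1,1)

(1,2) (1,1)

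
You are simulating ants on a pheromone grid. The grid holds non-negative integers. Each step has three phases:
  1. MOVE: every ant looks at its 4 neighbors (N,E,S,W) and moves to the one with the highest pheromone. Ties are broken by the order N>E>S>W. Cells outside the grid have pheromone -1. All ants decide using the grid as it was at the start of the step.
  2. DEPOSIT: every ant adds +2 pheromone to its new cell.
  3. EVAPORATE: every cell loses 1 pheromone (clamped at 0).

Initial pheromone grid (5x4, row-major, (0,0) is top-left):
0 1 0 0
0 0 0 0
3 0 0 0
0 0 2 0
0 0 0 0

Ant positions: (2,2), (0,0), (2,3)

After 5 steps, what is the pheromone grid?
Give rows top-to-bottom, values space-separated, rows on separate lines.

After step 1: ants at (3,2),(0,1),(1,3)
  0 2 0 0
  0 0 0 1
  2 0 0 0
  0 0 3 0
  0 0 0 0
After step 2: ants at (2,2),(0,2),(0,3)
  0 1 1 1
  0 0 0 0
  1 0 1 0
  0 0 2 0
  0 0 0 0
After step 3: ants at (3,2),(0,3),(0,2)
  0 0 2 2
  0 0 0 0
  0 0 0 0
  0 0 3 0
  0 0 0 0
After step 4: ants at (2,2),(0,2),(0,3)
  0 0 3 3
  0 0 0 0
  0 0 1 0
  0 0 2 0
  0 0 0 0
After step 5: ants at (3,2),(0,3),(0,2)
  0 0 4 4
  0 0 0 0
  0 0 0 0
  0 0 3 0
  0 0 0 0

0 0 4 4
0 0 0 0
0 0 0 0
0 0 3 0
0 0 0 0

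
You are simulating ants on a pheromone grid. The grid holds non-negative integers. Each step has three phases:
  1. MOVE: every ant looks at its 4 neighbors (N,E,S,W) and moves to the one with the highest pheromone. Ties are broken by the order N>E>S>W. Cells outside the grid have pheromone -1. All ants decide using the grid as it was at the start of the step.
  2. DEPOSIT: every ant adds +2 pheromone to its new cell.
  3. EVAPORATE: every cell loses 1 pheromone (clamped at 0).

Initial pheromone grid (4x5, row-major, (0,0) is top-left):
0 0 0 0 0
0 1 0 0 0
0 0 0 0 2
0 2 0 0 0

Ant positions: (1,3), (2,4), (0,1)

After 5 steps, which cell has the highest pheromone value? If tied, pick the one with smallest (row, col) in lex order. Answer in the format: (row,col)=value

Step 1: ant0:(1,3)->N->(0,3) | ant1:(2,4)->N->(1,4) | ant2:(0,1)->S->(1,1)
  grid max=2 at (1,1)
Step 2: ant0:(0,3)->E->(0,4) | ant1:(1,4)->S->(2,4) | ant2:(1,1)->N->(0,1)
  grid max=2 at (2,4)
Step 3: ant0:(0,4)->S->(1,4) | ant1:(2,4)->N->(1,4) | ant2:(0,1)->S->(1,1)
  grid max=3 at (1,4)
Step 4: ant0:(1,4)->S->(2,4) | ant1:(1,4)->S->(2,4) | ant2:(1,1)->N->(0,1)
  grid max=4 at (2,4)
Step 5: ant0:(2,4)->N->(1,4) | ant1:(2,4)->N->(1,4) | ant2:(0,1)->S->(1,1)
  grid max=5 at (1,4)
Final grid:
  0 0 0 0 0
  0 2 0 0 5
  0 0 0 0 3
  0 0 0 0 0
Max pheromone 5 at (1,4)

Answer: (1,4)=5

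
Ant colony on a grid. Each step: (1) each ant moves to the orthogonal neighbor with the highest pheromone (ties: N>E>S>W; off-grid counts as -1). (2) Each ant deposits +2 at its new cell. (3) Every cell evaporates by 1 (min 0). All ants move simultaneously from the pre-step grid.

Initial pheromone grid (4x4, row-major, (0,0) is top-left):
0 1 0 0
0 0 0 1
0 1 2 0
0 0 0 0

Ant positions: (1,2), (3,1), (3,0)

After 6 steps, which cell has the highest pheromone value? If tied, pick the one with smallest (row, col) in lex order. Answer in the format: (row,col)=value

Answer: (2,1)=13

Derivation:
Step 1: ant0:(1,2)->S->(2,2) | ant1:(3,1)->N->(2,1) | ant2:(3,0)->N->(2,0)
  grid max=3 at (2,2)
Step 2: ant0:(2,2)->W->(2,1) | ant1:(2,1)->E->(2,2) | ant2:(2,0)->E->(2,1)
  grid max=5 at (2,1)
Step 3: ant0:(2,1)->E->(2,2) | ant1:(2,2)->W->(2,1) | ant2:(2,1)->E->(2,2)
  grid max=7 at (2,2)
Step 4: ant0:(2,2)->W->(2,1) | ant1:(2,1)->E->(2,2) | ant2:(2,2)->W->(2,1)
  grid max=9 at (2,1)
Step 5: ant0:(2,1)->E->(2,2) | ant1:(2,2)->W->(2,1) | ant2:(2,1)->E->(2,2)
  grid max=11 at (2,2)
Step 6: ant0:(2,2)->W->(2,1) | ant1:(2,1)->E->(2,2) | ant2:(2,2)->W->(2,1)
  grid max=13 at (2,1)
Final grid:
  0 0 0 0
  0 0 0 0
  0 13 12 0
  0 0 0 0
Max pheromone 13 at (2,1)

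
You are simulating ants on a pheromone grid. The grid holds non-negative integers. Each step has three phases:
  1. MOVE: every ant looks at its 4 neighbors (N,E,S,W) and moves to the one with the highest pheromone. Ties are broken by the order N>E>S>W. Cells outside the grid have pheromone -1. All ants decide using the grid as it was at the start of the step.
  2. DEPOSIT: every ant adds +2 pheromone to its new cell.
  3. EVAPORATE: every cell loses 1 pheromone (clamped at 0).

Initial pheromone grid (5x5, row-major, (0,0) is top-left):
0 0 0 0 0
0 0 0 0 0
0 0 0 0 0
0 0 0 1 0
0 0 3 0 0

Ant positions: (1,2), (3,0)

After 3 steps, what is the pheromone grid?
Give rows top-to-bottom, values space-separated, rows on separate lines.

After step 1: ants at (0,2),(2,0)
  0 0 1 0 0
  0 0 0 0 0
  1 0 0 0 0
  0 0 0 0 0
  0 0 2 0 0
After step 2: ants at (0,3),(1,0)
  0 0 0 1 0
  1 0 0 0 0
  0 0 0 0 0
  0 0 0 0 0
  0 0 1 0 0
After step 3: ants at (0,4),(0,0)
  1 0 0 0 1
  0 0 0 0 0
  0 0 0 0 0
  0 0 0 0 0
  0 0 0 0 0

1 0 0 0 1
0 0 0 0 0
0 0 0 0 0
0 0 0 0 0
0 0 0 0 0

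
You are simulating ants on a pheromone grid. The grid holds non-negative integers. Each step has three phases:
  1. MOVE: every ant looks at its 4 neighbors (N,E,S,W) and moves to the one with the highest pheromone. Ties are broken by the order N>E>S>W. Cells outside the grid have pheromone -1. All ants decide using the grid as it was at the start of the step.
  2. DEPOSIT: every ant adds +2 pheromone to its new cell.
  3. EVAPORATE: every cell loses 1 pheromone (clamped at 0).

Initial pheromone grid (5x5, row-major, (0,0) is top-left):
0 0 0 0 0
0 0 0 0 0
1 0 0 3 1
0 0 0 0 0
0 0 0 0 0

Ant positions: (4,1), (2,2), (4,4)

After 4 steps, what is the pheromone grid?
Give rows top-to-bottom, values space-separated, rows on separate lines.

After step 1: ants at (3,1),(2,3),(3,4)
  0 0 0 0 0
  0 0 0 0 0
  0 0 0 4 0
  0 1 0 0 1
  0 0 0 0 0
After step 2: ants at (2,1),(1,3),(2,4)
  0 0 0 0 0
  0 0 0 1 0
  0 1 0 3 1
  0 0 0 0 0
  0 0 0 0 0
After step 3: ants at (1,1),(2,3),(2,3)
  0 0 0 0 0
  0 1 0 0 0
  0 0 0 6 0
  0 0 0 0 0
  0 0 0 0 0
After step 4: ants at (0,1),(1,3),(1,3)
  0 1 0 0 0
  0 0 0 3 0
  0 0 0 5 0
  0 0 0 0 0
  0 0 0 0 0

0 1 0 0 0
0 0 0 3 0
0 0 0 5 0
0 0 0 0 0
0 0 0 0 0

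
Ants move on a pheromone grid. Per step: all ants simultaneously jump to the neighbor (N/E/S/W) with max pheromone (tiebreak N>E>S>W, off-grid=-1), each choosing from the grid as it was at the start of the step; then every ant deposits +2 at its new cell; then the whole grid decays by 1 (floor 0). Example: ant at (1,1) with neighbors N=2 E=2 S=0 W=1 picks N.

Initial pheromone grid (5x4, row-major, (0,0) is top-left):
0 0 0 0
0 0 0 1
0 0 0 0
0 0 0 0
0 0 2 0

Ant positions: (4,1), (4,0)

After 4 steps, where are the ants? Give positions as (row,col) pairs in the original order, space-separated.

Step 1: ant0:(4,1)->E->(4,2) | ant1:(4,0)->N->(3,0)
  grid max=3 at (4,2)
Step 2: ant0:(4,2)->N->(3,2) | ant1:(3,0)->N->(2,0)
  grid max=2 at (4,2)
Step 3: ant0:(3,2)->S->(4,2) | ant1:(2,0)->N->(1,0)
  grid max=3 at (4,2)
Step 4: ant0:(4,2)->N->(3,2) | ant1:(1,0)->N->(0,0)
  grid max=2 at (4,2)

(3,2) (0,0)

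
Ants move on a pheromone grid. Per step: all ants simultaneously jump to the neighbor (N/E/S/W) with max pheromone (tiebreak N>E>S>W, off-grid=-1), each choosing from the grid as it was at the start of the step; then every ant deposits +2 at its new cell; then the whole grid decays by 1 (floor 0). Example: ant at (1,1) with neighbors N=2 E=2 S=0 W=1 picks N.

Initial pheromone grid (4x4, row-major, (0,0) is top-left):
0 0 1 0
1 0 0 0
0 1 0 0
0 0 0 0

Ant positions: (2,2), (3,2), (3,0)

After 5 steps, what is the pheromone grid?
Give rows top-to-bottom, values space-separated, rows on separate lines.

After step 1: ants at (2,1),(2,2),(2,0)
  0 0 0 0
  0 0 0 0
  1 2 1 0
  0 0 0 0
After step 2: ants at (2,2),(2,1),(2,1)
  0 0 0 0
  0 0 0 0
  0 5 2 0
  0 0 0 0
After step 3: ants at (2,1),(2,2),(2,2)
  0 0 0 0
  0 0 0 0
  0 6 5 0
  0 0 0 0
After step 4: ants at (2,2),(2,1),(2,1)
  0 0 0 0
  0 0 0 0
  0 9 6 0
  0 0 0 0
After step 5: ants at (2,1),(2,2),(2,2)
  0 0 0 0
  0 0 0 0
  0 10 9 0
  0 0 0 0

0 0 0 0
0 0 0 0
0 10 9 0
0 0 0 0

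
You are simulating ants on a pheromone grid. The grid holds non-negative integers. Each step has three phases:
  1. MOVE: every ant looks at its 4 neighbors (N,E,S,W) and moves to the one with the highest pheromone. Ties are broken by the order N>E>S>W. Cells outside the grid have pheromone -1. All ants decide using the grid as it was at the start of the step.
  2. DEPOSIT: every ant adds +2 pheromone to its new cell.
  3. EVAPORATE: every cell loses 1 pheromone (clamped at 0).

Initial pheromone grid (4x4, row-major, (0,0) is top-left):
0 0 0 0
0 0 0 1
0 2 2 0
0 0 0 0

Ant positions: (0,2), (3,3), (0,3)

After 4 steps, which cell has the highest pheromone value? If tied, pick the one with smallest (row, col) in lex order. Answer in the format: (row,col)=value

Step 1: ant0:(0,2)->E->(0,3) | ant1:(3,3)->N->(2,3) | ant2:(0,3)->S->(1,3)
  grid max=2 at (1,3)
Step 2: ant0:(0,3)->S->(1,3) | ant1:(2,3)->N->(1,3) | ant2:(1,3)->N->(0,3)
  grid max=5 at (1,3)
Step 3: ant0:(1,3)->N->(0,3) | ant1:(1,3)->N->(0,3) | ant2:(0,3)->S->(1,3)
  grid max=6 at (1,3)
Step 4: ant0:(0,3)->S->(1,3) | ant1:(0,3)->S->(1,3) | ant2:(1,3)->N->(0,3)
  grid max=9 at (1,3)
Final grid:
  0 0 0 6
  0 0 0 9
  0 0 0 0
  0 0 0 0
Max pheromone 9 at (1,3)

Answer: (1,3)=9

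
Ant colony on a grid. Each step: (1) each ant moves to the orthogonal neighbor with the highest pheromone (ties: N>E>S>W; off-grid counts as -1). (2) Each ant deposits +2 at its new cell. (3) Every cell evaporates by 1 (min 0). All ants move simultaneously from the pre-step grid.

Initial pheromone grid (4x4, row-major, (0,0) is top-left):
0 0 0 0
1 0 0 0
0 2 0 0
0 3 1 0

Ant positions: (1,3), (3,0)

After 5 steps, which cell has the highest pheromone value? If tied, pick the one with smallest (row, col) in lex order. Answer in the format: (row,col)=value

Answer: (3,1)=4

Derivation:
Step 1: ant0:(1,3)->N->(0,3) | ant1:(3,0)->E->(3,1)
  grid max=4 at (3,1)
Step 2: ant0:(0,3)->S->(1,3) | ant1:(3,1)->N->(2,1)
  grid max=3 at (3,1)
Step 3: ant0:(1,3)->N->(0,3) | ant1:(2,1)->S->(3,1)
  grid max=4 at (3,1)
Step 4: ant0:(0,3)->S->(1,3) | ant1:(3,1)->N->(2,1)
  grid max=3 at (3,1)
Step 5: ant0:(1,3)->N->(0,3) | ant1:(2,1)->S->(3,1)
  grid max=4 at (3,1)
Final grid:
  0 0 0 1
  0 0 0 0
  0 1 0 0
  0 4 0 0
Max pheromone 4 at (3,1)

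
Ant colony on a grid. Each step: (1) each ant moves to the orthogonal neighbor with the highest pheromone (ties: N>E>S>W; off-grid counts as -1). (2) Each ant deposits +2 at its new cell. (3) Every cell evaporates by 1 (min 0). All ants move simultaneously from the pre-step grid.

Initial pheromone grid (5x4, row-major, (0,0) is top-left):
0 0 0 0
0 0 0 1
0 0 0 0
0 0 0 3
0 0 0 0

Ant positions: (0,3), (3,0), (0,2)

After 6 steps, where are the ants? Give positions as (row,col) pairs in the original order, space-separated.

Step 1: ant0:(0,3)->S->(1,3) | ant1:(3,0)->N->(2,0) | ant2:(0,2)->E->(0,3)
  grid max=2 at (1,3)
Step 2: ant0:(1,3)->N->(0,3) | ant1:(2,0)->N->(1,0) | ant2:(0,3)->S->(1,3)
  grid max=3 at (1,3)
Step 3: ant0:(0,3)->S->(1,3) | ant1:(1,0)->N->(0,0) | ant2:(1,3)->N->(0,3)
  grid max=4 at (1,3)
Step 4: ant0:(1,3)->N->(0,3) | ant1:(0,0)->E->(0,1) | ant2:(0,3)->S->(1,3)
  grid max=5 at (1,3)
Step 5: ant0:(0,3)->S->(1,3) | ant1:(0,1)->E->(0,2) | ant2:(1,3)->N->(0,3)
  grid max=6 at (1,3)
Step 6: ant0:(1,3)->N->(0,3) | ant1:(0,2)->E->(0,3) | ant2:(0,3)->S->(1,3)
  grid max=8 at (0,3)

(0,3) (0,3) (1,3)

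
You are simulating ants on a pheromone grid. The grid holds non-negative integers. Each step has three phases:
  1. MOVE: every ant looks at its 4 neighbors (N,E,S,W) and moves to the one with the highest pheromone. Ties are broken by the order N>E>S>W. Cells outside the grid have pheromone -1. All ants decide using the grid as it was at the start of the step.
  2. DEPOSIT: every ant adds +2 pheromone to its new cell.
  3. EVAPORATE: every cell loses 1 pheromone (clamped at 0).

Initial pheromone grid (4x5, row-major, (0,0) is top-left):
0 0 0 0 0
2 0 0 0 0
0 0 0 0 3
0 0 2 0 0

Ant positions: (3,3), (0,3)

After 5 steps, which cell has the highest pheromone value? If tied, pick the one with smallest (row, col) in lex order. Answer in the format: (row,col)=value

Answer: (3,2)=3

Derivation:
Step 1: ant0:(3,3)->W->(3,2) | ant1:(0,3)->E->(0,4)
  grid max=3 at (3,2)
Step 2: ant0:(3,2)->N->(2,2) | ant1:(0,4)->S->(1,4)
  grid max=2 at (3,2)
Step 3: ant0:(2,2)->S->(3,2) | ant1:(1,4)->S->(2,4)
  grid max=3 at (3,2)
Step 4: ant0:(3,2)->N->(2,2) | ant1:(2,4)->N->(1,4)
  grid max=2 at (3,2)
Step 5: ant0:(2,2)->S->(3,2) | ant1:(1,4)->S->(2,4)
  grid max=3 at (3,2)
Final grid:
  0 0 0 0 0
  0 0 0 0 0
  0 0 0 0 2
  0 0 3 0 0
Max pheromone 3 at (3,2)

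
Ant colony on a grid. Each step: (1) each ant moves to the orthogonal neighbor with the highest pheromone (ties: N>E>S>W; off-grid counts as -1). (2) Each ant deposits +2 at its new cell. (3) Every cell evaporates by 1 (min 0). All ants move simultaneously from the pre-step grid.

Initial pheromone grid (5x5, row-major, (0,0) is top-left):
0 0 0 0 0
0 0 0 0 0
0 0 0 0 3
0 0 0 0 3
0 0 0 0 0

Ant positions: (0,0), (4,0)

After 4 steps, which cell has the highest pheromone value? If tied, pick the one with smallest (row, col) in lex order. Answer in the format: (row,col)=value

Step 1: ant0:(0,0)->E->(0,1) | ant1:(4,0)->N->(3,0)
  grid max=2 at (2,4)
Step 2: ant0:(0,1)->E->(0,2) | ant1:(3,0)->N->(2,0)
  grid max=1 at (0,2)
Step 3: ant0:(0,2)->E->(0,3) | ant1:(2,0)->N->(1,0)
  grid max=1 at (0,3)
Step 4: ant0:(0,3)->E->(0,4) | ant1:(1,0)->N->(0,0)
  grid max=1 at (0,0)
Final grid:
  1 0 0 0 1
  0 0 0 0 0
  0 0 0 0 0
  0 0 0 0 0
  0 0 0 0 0
Max pheromone 1 at (0,0)

Answer: (0,0)=1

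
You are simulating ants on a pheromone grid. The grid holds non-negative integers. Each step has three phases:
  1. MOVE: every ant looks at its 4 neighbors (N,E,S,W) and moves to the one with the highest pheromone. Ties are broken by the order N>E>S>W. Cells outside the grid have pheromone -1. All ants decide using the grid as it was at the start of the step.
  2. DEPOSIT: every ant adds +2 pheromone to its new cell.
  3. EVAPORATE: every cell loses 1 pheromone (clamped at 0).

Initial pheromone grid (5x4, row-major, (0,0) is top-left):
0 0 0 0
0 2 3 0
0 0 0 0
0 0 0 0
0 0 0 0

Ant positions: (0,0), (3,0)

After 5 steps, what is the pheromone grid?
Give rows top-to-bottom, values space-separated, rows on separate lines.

After step 1: ants at (0,1),(2,0)
  0 1 0 0
  0 1 2 0
  1 0 0 0
  0 0 0 0
  0 0 0 0
After step 2: ants at (1,1),(1,0)
  0 0 0 0
  1 2 1 0
  0 0 0 0
  0 0 0 0
  0 0 0 0
After step 3: ants at (1,2),(1,1)
  0 0 0 0
  0 3 2 0
  0 0 0 0
  0 0 0 0
  0 0 0 0
After step 4: ants at (1,1),(1,2)
  0 0 0 0
  0 4 3 0
  0 0 0 0
  0 0 0 0
  0 0 0 0
After step 5: ants at (1,2),(1,1)
  0 0 0 0
  0 5 4 0
  0 0 0 0
  0 0 0 0
  0 0 0 0

0 0 0 0
0 5 4 0
0 0 0 0
0 0 0 0
0 0 0 0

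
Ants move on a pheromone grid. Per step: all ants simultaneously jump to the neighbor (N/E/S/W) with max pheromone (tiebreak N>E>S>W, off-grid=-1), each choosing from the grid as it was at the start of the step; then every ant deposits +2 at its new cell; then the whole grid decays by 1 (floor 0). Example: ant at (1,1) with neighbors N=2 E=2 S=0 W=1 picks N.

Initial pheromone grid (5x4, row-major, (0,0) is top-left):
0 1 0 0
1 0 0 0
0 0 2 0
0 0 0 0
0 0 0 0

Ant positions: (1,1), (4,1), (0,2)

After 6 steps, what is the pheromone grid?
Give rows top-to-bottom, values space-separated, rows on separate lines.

After step 1: ants at (0,1),(3,1),(0,1)
  0 4 0 0
  0 0 0 0
  0 0 1 0
  0 1 0 0
  0 0 0 0
After step 2: ants at (0,2),(2,1),(0,2)
  0 3 3 0
  0 0 0 0
  0 1 0 0
  0 0 0 0
  0 0 0 0
After step 3: ants at (0,1),(1,1),(0,1)
  0 6 2 0
  0 1 0 0
  0 0 0 0
  0 0 0 0
  0 0 0 0
After step 4: ants at (0,2),(0,1),(0,2)
  0 7 5 0
  0 0 0 0
  0 0 0 0
  0 0 0 0
  0 0 0 0
After step 5: ants at (0,1),(0,2),(0,1)
  0 10 6 0
  0 0 0 0
  0 0 0 0
  0 0 0 0
  0 0 0 0
After step 6: ants at (0,2),(0,1),(0,2)
  0 11 9 0
  0 0 0 0
  0 0 0 0
  0 0 0 0
  0 0 0 0

0 11 9 0
0 0 0 0
0 0 0 0
0 0 0 0
0 0 0 0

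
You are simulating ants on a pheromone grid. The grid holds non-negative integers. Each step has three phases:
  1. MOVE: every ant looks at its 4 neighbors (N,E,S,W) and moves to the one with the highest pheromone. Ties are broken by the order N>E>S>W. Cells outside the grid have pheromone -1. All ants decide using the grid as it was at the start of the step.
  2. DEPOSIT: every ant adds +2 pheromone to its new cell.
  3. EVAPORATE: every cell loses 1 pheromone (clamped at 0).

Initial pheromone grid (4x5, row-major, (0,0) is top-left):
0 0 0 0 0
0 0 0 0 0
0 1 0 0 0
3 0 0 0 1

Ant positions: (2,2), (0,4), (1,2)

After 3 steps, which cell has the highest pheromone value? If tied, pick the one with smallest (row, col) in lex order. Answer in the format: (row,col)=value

Step 1: ant0:(2,2)->W->(2,1) | ant1:(0,4)->S->(1,4) | ant2:(1,2)->N->(0,2)
  grid max=2 at (2,1)
Step 2: ant0:(2,1)->N->(1,1) | ant1:(1,4)->N->(0,4) | ant2:(0,2)->E->(0,3)
  grid max=1 at (0,3)
Step 3: ant0:(1,1)->S->(2,1) | ant1:(0,4)->W->(0,3) | ant2:(0,3)->E->(0,4)
  grid max=2 at (0,3)
Final grid:
  0 0 0 2 2
  0 0 0 0 0
  0 2 0 0 0
  0 0 0 0 0
Max pheromone 2 at (0,3)

Answer: (0,3)=2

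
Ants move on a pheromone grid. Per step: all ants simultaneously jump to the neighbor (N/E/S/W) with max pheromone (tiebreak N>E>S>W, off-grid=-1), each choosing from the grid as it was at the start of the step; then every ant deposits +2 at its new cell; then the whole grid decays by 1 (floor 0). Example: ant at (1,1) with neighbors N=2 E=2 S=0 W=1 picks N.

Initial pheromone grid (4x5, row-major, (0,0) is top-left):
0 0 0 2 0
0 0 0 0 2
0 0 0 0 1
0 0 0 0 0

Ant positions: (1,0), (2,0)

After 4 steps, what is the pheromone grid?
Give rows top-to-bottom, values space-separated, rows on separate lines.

After step 1: ants at (0,0),(1,0)
  1 0 0 1 0
  1 0 0 0 1
  0 0 0 0 0
  0 0 0 0 0
After step 2: ants at (1,0),(0,0)
  2 0 0 0 0
  2 0 0 0 0
  0 0 0 0 0
  0 0 0 0 0
After step 3: ants at (0,0),(1,0)
  3 0 0 0 0
  3 0 0 0 0
  0 0 0 0 0
  0 0 0 0 0
After step 4: ants at (1,0),(0,0)
  4 0 0 0 0
  4 0 0 0 0
  0 0 0 0 0
  0 0 0 0 0

4 0 0 0 0
4 0 0 0 0
0 0 0 0 0
0 0 0 0 0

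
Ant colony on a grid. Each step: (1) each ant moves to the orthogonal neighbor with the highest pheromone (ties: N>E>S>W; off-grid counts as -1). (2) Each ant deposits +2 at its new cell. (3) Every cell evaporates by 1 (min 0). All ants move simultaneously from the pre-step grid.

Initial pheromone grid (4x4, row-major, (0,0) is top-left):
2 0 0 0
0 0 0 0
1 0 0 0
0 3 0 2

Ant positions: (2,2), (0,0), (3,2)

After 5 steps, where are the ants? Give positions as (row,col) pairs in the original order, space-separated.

Step 1: ant0:(2,2)->N->(1,2) | ant1:(0,0)->E->(0,1) | ant2:(3,2)->W->(3,1)
  grid max=4 at (3,1)
Step 2: ant0:(1,2)->N->(0,2) | ant1:(0,1)->W->(0,0) | ant2:(3,1)->N->(2,1)
  grid max=3 at (3,1)
Step 3: ant0:(0,2)->E->(0,3) | ant1:(0,0)->E->(0,1) | ant2:(2,1)->S->(3,1)
  grid max=4 at (3,1)
Step 4: ant0:(0,3)->S->(1,3) | ant1:(0,1)->W->(0,0) | ant2:(3,1)->N->(2,1)
  grid max=3 at (3,1)
Step 5: ant0:(1,3)->N->(0,3) | ant1:(0,0)->E->(0,1) | ant2:(2,1)->S->(3,1)
  grid max=4 at (3,1)

(0,3) (0,1) (3,1)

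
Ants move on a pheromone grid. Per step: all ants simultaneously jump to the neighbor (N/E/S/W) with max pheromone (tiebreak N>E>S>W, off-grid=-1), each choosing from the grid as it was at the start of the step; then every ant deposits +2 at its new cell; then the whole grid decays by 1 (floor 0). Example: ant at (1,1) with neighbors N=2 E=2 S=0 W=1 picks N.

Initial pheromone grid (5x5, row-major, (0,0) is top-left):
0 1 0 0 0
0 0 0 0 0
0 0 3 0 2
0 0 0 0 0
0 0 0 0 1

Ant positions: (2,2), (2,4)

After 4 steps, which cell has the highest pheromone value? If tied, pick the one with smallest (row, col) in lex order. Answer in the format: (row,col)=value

Answer: (2,2)=3

Derivation:
Step 1: ant0:(2,2)->N->(1,2) | ant1:(2,4)->N->(1,4)
  grid max=2 at (2,2)
Step 2: ant0:(1,2)->S->(2,2) | ant1:(1,4)->S->(2,4)
  grid max=3 at (2,2)
Step 3: ant0:(2,2)->N->(1,2) | ant1:(2,4)->N->(1,4)
  grid max=2 at (2,2)
Step 4: ant0:(1,2)->S->(2,2) | ant1:(1,4)->S->(2,4)
  grid max=3 at (2,2)
Final grid:
  0 0 0 0 0
  0 0 0 0 0
  0 0 3 0 2
  0 0 0 0 0
  0 0 0 0 0
Max pheromone 3 at (2,2)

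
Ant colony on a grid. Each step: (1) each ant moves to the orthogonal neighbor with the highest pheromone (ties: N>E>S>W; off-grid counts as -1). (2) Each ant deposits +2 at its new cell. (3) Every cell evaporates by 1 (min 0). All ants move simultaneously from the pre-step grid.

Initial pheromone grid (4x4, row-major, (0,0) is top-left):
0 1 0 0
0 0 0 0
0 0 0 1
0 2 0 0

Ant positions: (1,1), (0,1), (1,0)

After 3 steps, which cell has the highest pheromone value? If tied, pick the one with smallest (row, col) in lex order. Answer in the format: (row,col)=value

Step 1: ant0:(1,1)->N->(0,1) | ant1:(0,1)->E->(0,2) | ant2:(1,0)->N->(0,0)
  grid max=2 at (0,1)
Step 2: ant0:(0,1)->E->(0,2) | ant1:(0,2)->W->(0,1) | ant2:(0,0)->E->(0,1)
  grid max=5 at (0,1)
Step 3: ant0:(0,2)->W->(0,1) | ant1:(0,1)->E->(0,2) | ant2:(0,1)->E->(0,2)
  grid max=6 at (0,1)
Final grid:
  0 6 5 0
  0 0 0 0
  0 0 0 0
  0 0 0 0
Max pheromone 6 at (0,1)

Answer: (0,1)=6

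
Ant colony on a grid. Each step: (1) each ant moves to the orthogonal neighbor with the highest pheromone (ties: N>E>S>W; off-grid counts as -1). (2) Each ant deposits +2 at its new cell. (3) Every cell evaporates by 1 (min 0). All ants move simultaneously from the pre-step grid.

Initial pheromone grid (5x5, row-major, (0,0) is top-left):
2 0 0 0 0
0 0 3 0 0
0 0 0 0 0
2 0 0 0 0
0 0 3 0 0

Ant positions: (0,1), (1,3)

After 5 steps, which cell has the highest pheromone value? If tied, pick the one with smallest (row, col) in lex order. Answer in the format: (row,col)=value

Answer: (1,2)=4

Derivation:
Step 1: ant0:(0,1)->W->(0,0) | ant1:(1,3)->W->(1,2)
  grid max=4 at (1,2)
Step 2: ant0:(0,0)->E->(0,1) | ant1:(1,2)->N->(0,2)
  grid max=3 at (1,2)
Step 3: ant0:(0,1)->W->(0,0) | ant1:(0,2)->S->(1,2)
  grid max=4 at (1,2)
Step 4: ant0:(0,0)->E->(0,1) | ant1:(1,2)->N->(0,2)
  grid max=3 at (1,2)
Step 5: ant0:(0,1)->W->(0,0) | ant1:(0,2)->S->(1,2)
  grid max=4 at (1,2)
Final grid:
  3 0 0 0 0
  0 0 4 0 0
  0 0 0 0 0
  0 0 0 0 0
  0 0 0 0 0
Max pheromone 4 at (1,2)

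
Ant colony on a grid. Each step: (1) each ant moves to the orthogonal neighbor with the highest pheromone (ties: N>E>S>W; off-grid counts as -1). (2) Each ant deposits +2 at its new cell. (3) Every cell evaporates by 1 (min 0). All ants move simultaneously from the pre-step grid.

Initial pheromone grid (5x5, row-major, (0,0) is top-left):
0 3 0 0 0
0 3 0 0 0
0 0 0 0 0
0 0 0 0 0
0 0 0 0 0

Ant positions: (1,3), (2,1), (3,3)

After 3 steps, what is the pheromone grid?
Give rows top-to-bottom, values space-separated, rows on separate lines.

After step 1: ants at (0,3),(1,1),(2,3)
  0 2 0 1 0
  0 4 0 0 0
  0 0 0 1 0
  0 0 0 0 0
  0 0 0 0 0
After step 2: ants at (0,4),(0,1),(1,3)
  0 3 0 0 1
  0 3 0 1 0
  0 0 0 0 0
  0 0 0 0 0
  0 0 0 0 0
After step 3: ants at (1,4),(1,1),(0,3)
  0 2 0 1 0
  0 4 0 0 1
  0 0 0 0 0
  0 0 0 0 0
  0 0 0 0 0

0 2 0 1 0
0 4 0 0 1
0 0 0 0 0
0 0 0 0 0
0 0 0 0 0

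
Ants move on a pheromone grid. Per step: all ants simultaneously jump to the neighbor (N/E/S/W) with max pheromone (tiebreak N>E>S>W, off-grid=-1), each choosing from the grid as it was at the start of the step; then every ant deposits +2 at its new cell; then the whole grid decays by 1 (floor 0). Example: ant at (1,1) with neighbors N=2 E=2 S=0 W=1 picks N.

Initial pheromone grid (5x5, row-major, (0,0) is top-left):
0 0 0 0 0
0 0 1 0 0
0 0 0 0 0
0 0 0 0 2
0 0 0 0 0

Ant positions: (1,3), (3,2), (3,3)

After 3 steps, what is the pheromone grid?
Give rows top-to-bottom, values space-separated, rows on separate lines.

After step 1: ants at (1,2),(2,2),(3,4)
  0 0 0 0 0
  0 0 2 0 0
  0 0 1 0 0
  0 0 0 0 3
  0 0 0 0 0
After step 2: ants at (2,2),(1,2),(2,4)
  0 0 0 0 0
  0 0 3 0 0
  0 0 2 0 1
  0 0 0 0 2
  0 0 0 0 0
After step 3: ants at (1,2),(2,2),(3,4)
  0 0 0 0 0
  0 0 4 0 0
  0 0 3 0 0
  0 0 0 0 3
  0 0 0 0 0

0 0 0 0 0
0 0 4 0 0
0 0 3 0 0
0 0 0 0 3
0 0 0 0 0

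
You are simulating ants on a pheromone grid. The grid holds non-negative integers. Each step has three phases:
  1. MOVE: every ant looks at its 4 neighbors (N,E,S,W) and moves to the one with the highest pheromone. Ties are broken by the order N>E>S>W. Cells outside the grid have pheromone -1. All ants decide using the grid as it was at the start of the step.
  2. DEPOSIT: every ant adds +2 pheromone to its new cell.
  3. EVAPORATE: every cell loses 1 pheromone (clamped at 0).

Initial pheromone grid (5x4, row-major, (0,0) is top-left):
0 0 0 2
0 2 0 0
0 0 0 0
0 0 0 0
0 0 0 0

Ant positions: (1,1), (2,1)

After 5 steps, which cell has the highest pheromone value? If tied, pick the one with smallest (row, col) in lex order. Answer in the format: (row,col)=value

Step 1: ant0:(1,1)->N->(0,1) | ant1:(2,1)->N->(1,1)
  grid max=3 at (1,1)
Step 2: ant0:(0,1)->S->(1,1) | ant1:(1,1)->N->(0,1)
  grid max=4 at (1,1)
Step 3: ant0:(1,1)->N->(0,1) | ant1:(0,1)->S->(1,1)
  grid max=5 at (1,1)
Step 4: ant0:(0,1)->S->(1,1) | ant1:(1,1)->N->(0,1)
  grid max=6 at (1,1)
Step 5: ant0:(1,1)->N->(0,1) | ant1:(0,1)->S->(1,1)
  grid max=7 at (1,1)
Final grid:
  0 5 0 0
  0 7 0 0
  0 0 0 0
  0 0 0 0
  0 0 0 0
Max pheromone 7 at (1,1)

Answer: (1,1)=7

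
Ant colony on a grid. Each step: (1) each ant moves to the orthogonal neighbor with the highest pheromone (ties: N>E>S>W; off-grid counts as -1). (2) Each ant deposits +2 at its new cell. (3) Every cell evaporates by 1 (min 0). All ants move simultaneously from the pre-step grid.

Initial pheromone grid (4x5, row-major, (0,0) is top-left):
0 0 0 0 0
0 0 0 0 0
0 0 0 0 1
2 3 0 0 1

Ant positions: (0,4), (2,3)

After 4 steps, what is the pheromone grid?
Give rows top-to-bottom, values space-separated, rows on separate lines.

After step 1: ants at (1,4),(2,4)
  0 0 0 0 0
  0 0 0 0 1
  0 0 0 0 2
  1 2 0 0 0
After step 2: ants at (2,4),(1,4)
  0 0 0 0 0
  0 0 0 0 2
  0 0 0 0 3
  0 1 0 0 0
After step 3: ants at (1,4),(2,4)
  0 0 0 0 0
  0 0 0 0 3
  0 0 0 0 4
  0 0 0 0 0
After step 4: ants at (2,4),(1,4)
  0 0 0 0 0
  0 0 0 0 4
  0 0 0 0 5
  0 0 0 0 0

0 0 0 0 0
0 0 0 0 4
0 0 0 0 5
0 0 0 0 0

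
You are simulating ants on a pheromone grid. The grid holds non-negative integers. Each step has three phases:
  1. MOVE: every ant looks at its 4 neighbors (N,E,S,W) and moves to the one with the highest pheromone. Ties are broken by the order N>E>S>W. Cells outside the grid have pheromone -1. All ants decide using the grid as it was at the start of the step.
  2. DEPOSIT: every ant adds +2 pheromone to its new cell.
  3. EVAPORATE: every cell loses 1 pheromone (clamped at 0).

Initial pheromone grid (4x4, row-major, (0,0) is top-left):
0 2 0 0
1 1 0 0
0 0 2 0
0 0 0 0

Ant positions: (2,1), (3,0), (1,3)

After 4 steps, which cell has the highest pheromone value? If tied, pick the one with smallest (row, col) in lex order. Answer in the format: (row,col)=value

Step 1: ant0:(2,1)->E->(2,2) | ant1:(3,0)->N->(2,0) | ant2:(1,3)->N->(0,3)
  grid max=3 at (2,2)
Step 2: ant0:(2,2)->N->(1,2) | ant1:(2,0)->N->(1,0) | ant2:(0,3)->S->(1,3)
  grid max=2 at (2,2)
Step 3: ant0:(1,2)->S->(2,2) | ant1:(1,0)->N->(0,0) | ant2:(1,3)->W->(1,2)
  grid max=3 at (2,2)
Step 4: ant0:(2,2)->N->(1,2) | ant1:(0,0)->E->(0,1) | ant2:(1,2)->S->(2,2)
  grid max=4 at (2,2)
Final grid:
  0 1 0 0
  0 0 3 0
  0 0 4 0
  0 0 0 0
Max pheromone 4 at (2,2)

Answer: (2,2)=4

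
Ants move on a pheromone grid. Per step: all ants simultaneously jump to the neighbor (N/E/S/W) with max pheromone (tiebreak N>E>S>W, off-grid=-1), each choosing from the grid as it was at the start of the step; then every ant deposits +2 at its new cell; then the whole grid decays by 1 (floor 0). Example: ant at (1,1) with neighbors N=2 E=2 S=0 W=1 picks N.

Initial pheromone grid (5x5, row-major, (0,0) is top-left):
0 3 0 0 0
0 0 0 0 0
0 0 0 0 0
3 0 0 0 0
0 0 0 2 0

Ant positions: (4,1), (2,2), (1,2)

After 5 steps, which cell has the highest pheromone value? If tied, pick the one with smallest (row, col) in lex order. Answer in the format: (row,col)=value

Answer: (0,1)=6

Derivation:
Step 1: ant0:(4,1)->N->(3,1) | ant1:(2,2)->N->(1,2) | ant2:(1,2)->N->(0,2)
  grid max=2 at (0,1)
Step 2: ant0:(3,1)->W->(3,0) | ant1:(1,2)->N->(0,2) | ant2:(0,2)->W->(0,1)
  grid max=3 at (0,1)
Step 3: ant0:(3,0)->N->(2,0) | ant1:(0,2)->W->(0,1) | ant2:(0,1)->E->(0,2)
  grid max=4 at (0,1)
Step 4: ant0:(2,0)->S->(3,0) | ant1:(0,1)->E->(0,2) | ant2:(0,2)->W->(0,1)
  grid max=5 at (0,1)
Step 5: ant0:(3,0)->N->(2,0) | ant1:(0,2)->W->(0,1) | ant2:(0,1)->E->(0,2)
  grid max=6 at (0,1)
Final grid:
  0 6 5 0 0
  0 0 0 0 0
  1 0 0 0 0
  2 0 0 0 0
  0 0 0 0 0
Max pheromone 6 at (0,1)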